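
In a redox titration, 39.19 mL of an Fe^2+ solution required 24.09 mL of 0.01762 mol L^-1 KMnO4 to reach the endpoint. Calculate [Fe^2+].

0.0542 M

n(KMnO4) = 0.01762 x 0.02409 = 0.0004245 mol.
From the balanced equation, 1 mol KMnO4 reacts with 5 mol Fe^2+, so n(Fe^2+) = 0.0004245 x 5/1 = 0.002122 mol.
[Fe^2+] = 0.002122 / 0.03919 L = 0.0542 M.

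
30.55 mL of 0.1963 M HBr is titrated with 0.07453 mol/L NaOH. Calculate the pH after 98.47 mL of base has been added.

12.02

n(acid) = 0.1963 x 0.03055 = 0.005997 mol; n(NaOH) added = 0.07453 x 0.09847 = 0.007339 mol.
Base is in excess by 0.007339 - 0.005997 = 0.001342 mol in a total volume of 0.1290 L.
[OH^-] = 0.001342/0.1290 = 0.01040 M, so pOH = 1.98 and pH = 14.00 - 1.98 = 12.02.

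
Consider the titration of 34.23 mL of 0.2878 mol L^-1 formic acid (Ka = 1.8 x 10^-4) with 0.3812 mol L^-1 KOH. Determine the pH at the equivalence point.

8.48

n(HCOOH) = 0.2878 x 0.03423 = 0.009851 mol; V(KOH) at equivalence = 0.009851/0.3812 = 0.02584 L.
At equivalence all the acid is converted to HCOO-; total volume = 0.03423 + 0.02584 = 0.06007 L, so [HCOO-] = 0.009851/0.06007 = 0.1640 M.
Kb = Kw/Ka = 1.0e-14 / 1.8 x 10^-4 = 5.56e-11.
[OH^-] = sqrt(Kb x [HCOO-]) = sqrt(5.56e-11 x 0.1640) = 3.02e-6 M.
pOH = 5.52, so pH = 14.00 - 5.52 = 8.48.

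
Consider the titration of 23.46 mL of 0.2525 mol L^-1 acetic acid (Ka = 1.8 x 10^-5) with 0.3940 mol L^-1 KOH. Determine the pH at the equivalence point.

8.97

n(CH3COOH) = 0.2525 x 0.02346 = 0.005924 mol; V(KOH) at equivalence = 0.005924/0.3940 = 0.01503 L.
At equivalence all the acid is converted to CH3COO-; total volume = 0.02346 + 0.01503 = 0.03849 L, so [CH3COO-] = 0.005924/0.03849 = 0.1539 M.
Kb = Kw/Ka = 1.0e-14 / 1.8 x 10^-5 = 5.56e-10.
[OH^-] = sqrt(Kb x [CH3COO-]) = sqrt(5.56e-10 x 0.1539) = 9.25e-6 M.
pOH = 5.03, so pH = 14.00 - 5.03 = 8.97.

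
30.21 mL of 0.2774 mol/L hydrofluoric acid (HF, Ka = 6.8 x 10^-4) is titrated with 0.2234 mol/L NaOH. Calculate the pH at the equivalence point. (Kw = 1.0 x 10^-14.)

8.13

n(HF) = 0.2774 x 0.03021 = 0.008380 mol; V(NaOH) at equivalence = 0.008380/0.2234 = 0.03751 L.
At equivalence all the acid is converted to F-; total volume = 0.03021 + 0.03751 = 0.06772 L, so [F-] = 0.008380/0.06772 = 0.1237 M.
Kb = Kw/Ka = 1.0e-14 / 6.8 x 10^-4 = 1.47e-11.
[OH^-] = sqrt(Kb x [F-]) = sqrt(1.47e-11 x 0.1237) = 1.35e-6 M.
pOH = 5.87, so pH = 14.00 - 5.87 = 8.13.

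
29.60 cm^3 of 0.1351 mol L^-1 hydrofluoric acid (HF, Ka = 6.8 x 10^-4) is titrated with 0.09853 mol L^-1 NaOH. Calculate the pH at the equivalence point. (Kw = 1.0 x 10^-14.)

7.96

n(HF) = 0.1351 x 0.02960 = 0.003999 mol; V(NaOH) at equivalence = 0.003999/0.09853 = 0.04059 L.
At equivalence all the acid is converted to F-; total volume = 0.02960 + 0.04059 = 0.07019 L, so [F-] = 0.003999/0.07019 = 0.05698 M.
Kb = Kw/Ka = 1.0e-14 / 6.8 x 10^-4 = 1.47e-11.
[OH^-] = sqrt(Kb x [F-]) = sqrt(1.47e-11 x 0.05698) = 9.15e-7 M.
pOH = 6.04, so pH = 14.00 - 6.04 = 7.96.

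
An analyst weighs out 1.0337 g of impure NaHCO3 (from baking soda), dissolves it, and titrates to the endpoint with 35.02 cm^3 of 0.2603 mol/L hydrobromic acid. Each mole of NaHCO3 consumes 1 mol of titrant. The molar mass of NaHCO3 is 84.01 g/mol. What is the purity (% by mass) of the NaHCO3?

n(HBr) = 0.2603 x 0.03502 = 0.009116 mol.
n(NaHCO3) = 0.009116 / 1 = 0.009116 mol.
mass of NaHCO3 = 0.009116 x 84.01 = 0.7658 g.
% purity = 0.7658 / 1.0337 x 100 = 74.1%.

74.1%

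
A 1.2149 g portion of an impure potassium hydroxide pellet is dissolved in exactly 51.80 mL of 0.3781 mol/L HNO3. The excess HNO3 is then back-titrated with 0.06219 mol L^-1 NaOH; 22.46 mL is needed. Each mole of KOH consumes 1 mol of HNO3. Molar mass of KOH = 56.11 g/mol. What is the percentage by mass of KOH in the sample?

Total n(HNO3) added = 0.3781 x 0.05180 = 0.01959 mol.
n(NaOH) used = 0.06219 x 0.02246 = 0.001397 mol, which equals the excess n(HNO3).
So n(HNO3) consumed by the sample = 0.01959 - 0.001397 = 0.01819 mol.
n(KOH) = 0.01819 / 1 = 0.01819 mol.
mass KOH = 0.01819 x 56.11 = 1.021 g, so %KOH = 1.021/1.2149 x 100 = 84.0%.

84.0%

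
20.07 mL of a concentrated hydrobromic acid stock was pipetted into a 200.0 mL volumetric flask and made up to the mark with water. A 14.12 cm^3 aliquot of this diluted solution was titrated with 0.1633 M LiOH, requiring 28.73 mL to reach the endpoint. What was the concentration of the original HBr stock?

n(LiOH) = 0.1633 x 0.02873 = 0.004692 mol.
n(HBr) in the aliquot = 0.004692 mol.
[diluted HBr] = 0.004692 / 0.01412 = 0.3323 M.
Dilution factor = 200.0/20.07 = 9.965, so [stock] = 0.3323 x 9.965 = 3.31 M.

3.31 M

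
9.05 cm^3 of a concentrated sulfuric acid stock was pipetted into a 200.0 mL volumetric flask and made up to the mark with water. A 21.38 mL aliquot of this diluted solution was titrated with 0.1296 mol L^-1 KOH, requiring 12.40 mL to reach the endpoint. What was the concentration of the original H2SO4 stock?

0.831 M

n(KOH) = 0.1296 x 0.01240 = 0.001607 mol.
n(H2SO4) in the aliquot = 0.001607 x 1/2 = 0.0008035 mol.
[diluted H2SO4] = 0.0008035 / 0.02138 = 0.03758 M.
Dilution factor = 200.0/9.050 = 22.10, so [stock] = 0.03758 x 22.10 = 0.831 M.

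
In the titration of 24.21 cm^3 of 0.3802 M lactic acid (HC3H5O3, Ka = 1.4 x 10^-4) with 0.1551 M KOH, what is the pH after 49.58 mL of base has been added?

Initial n(HC3H5O3) = 0.3802 x 0.02421 = 0.009205 mol.
n(KOH) added = 0.1551 x 0.04958 = 0.007690 mol, converting that many moles of HC3H5O3 to C3H5O3-.
Remaining n(HC3H5O3) = 0.001515 mol; n(C3H5O3-) = 0.007690 mol.
By Henderson-Hasselbalch, pH = pKa + log([A^-]/[HA]) = 3.85 + log(0.007690/0.001515) = 3.85 + (+0.71) = 4.56.

4.56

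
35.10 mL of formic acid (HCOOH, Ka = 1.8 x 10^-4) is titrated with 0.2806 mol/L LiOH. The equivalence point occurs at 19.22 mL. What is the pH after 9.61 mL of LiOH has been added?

9.61 mL is exactly half the equivalence volume (19.22/2), i.e. the half-equivalence point.
There, n(HA) = n(A^-), so pH = pKa = -log(1.8 x 10^-4) = 3.74.

3.74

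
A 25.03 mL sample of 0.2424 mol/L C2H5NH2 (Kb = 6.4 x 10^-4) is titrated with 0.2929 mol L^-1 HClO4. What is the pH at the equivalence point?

n(C2H5NH2) = 0.2424 x 0.02503 = 0.006067 mol; V(HClO4) at equivalence = 0.006067/0.2929 = 0.02071 L.
At equivalence the base is fully converted to C2H5NH3+; total volume = 0.04574 L, so [C2H5NH3+] = 0.006067/0.04574 = 0.1326 M.
Ka(C2H5NH3+) = Kw/Kb = 1.0e-14 / 6.4 x 10^-4 = 1.56e-11.
[H^+] = sqrt(Ka x [C2H5NH3+]) = sqrt(1.56e-11 x 0.1326) = 1.44e-6 M.
pH = -log(1.44e-6) = 5.84.

5.84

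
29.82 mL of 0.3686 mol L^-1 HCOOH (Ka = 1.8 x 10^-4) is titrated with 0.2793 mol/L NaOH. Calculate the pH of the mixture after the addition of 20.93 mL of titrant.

Initial n(HCOOH) = 0.3686 x 0.02982 = 0.01099 mol.
n(NaOH) added = 0.2793 x 0.02093 = 0.005846 mol, converting that many moles of HCOOH to HCOO-.
Remaining n(HCOOH) = 0.005146 mol; n(HCOO-) = 0.005846 mol.
By Henderson-Hasselbalch, pH = pKa + log([A^-]/[HA]) = 3.74 + log(0.005846/0.005146) = 3.74 + (+0.06) = 3.80.

3.80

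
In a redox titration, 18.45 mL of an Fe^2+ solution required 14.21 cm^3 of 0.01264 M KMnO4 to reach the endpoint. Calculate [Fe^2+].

n(KMnO4) = 0.01264 x 0.01421 = 0.0001796 mol.
From the balanced equation, 1 mol KMnO4 reacts with 5 mol Fe^2+, so n(Fe^2+) = 0.0001796 x 5/1 = 0.0008981 mol.
[Fe^2+] = 0.0008981 / 0.01845 L = 0.0487 M.

0.0487 M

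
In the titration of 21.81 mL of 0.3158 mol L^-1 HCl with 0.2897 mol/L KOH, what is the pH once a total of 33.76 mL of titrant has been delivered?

12.72

n(acid) = 0.3158 x 0.02181 = 0.006888 mol; n(KOH) added = 0.2897 x 0.03376 = 0.009780 mol.
Base is in excess by 0.009780 - 0.006888 = 0.002893 mol in a total volume of 0.05557 L.
[OH^-] = 0.002893/0.05557 = 0.05205 M, so pOH = 1.28 and pH = 14.00 - 1.28 = 12.72.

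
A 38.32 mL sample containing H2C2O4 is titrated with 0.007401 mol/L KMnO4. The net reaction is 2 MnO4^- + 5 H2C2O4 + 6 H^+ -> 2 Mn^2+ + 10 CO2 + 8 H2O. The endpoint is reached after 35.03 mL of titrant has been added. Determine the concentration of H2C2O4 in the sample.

n(KMnO4) = 0.007401 x 0.03503 = 0.0002593 mol.
From the balanced equation, 2 mol KMnO4 reacts with 5 mol H2C2O4, so n(H2C2O4) = 0.0002593 x 5/2 = 0.0006481 mol.
[H2C2O4] = 0.0006481 / 0.03832 L = 0.0169 M.

0.0169 M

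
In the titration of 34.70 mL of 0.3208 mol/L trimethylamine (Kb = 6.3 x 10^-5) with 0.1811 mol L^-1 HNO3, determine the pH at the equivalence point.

n((CH3)3N) = 0.3208 x 0.03470 = 0.01113 mol; V(HNO3) at equivalence = 0.01113/0.1811 = 0.06147 L.
At equivalence the base is fully converted to (CH3)3NH+; total volume = 0.09617 L, so [(CH3)3NH+] = 0.01113/0.09617 = 0.1158 M.
Ka((CH3)3NH+) = Kw/Kb = 1.0e-14 / 6.3 x 10^-5 = 1.59e-10.
[H^+] = sqrt(Ka x [(CH3)3NH+]) = sqrt(1.59e-10 x 0.1158) = 4.29e-6 M.
pH = -log(4.29e-6) = 5.37.

5.37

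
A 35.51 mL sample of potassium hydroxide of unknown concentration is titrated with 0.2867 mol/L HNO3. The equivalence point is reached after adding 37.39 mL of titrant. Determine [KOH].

0.302 M

n(HNO3) delivered = 0.2867 x 0.03739 = 0.01072 mol.
For a 1:1 reaction, n(KOH) = 0.01072 mol.
[KOH] = 0.01072 mol / 0.03551 L = 0.302 M.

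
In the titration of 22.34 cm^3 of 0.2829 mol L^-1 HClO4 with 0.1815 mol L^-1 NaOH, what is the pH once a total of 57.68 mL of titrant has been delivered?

n(acid) = 0.2829 x 0.02234 = 0.006320 mol; n(NaOH) added = 0.1815 x 0.05768 = 0.01047 mol.
Base is in excess by 0.01047 - 0.006320 = 0.004149 mol in a total volume of 0.08002 L.
[OH^-] = 0.004149/0.08002 = 0.05185 M, so pOH = 1.29 and pH = 14.00 - 1.29 = 12.71.

12.71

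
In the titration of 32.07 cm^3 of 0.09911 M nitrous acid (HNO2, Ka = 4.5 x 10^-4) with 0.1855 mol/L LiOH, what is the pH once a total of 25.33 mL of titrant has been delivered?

12.42

n(acid) = 0.09911 x 0.03207 = 0.003178 mol; n(LiOH) added = 0.1855 x 0.02533 = 0.004699 mol.
Base is in excess by 0.004699 - 0.003178 = 0.001520 mol in a total volume of 0.05740 L.
[OH^-] = 0.001520/0.05740 = 0.02649 M, so pOH = 1.58 and pH = 14.00 - 1.58 = 12.42.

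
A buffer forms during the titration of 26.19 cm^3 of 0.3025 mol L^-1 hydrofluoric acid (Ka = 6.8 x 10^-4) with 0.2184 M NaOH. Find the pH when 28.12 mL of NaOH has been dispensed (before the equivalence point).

Initial n(HF) = 0.3025 x 0.02619 = 0.007922 mol.
n(NaOH) added = 0.2184 x 0.02812 = 0.006141 mol, converting that many moles of HF to F-.
Remaining n(HF) = 0.001781 mol; n(F-) = 0.006141 mol.
By Henderson-Hasselbalch, pH = pKa + log([A^-]/[HA]) = 3.17 + log(0.006141/0.001781) = 3.17 + (+0.54) = 3.71.

3.71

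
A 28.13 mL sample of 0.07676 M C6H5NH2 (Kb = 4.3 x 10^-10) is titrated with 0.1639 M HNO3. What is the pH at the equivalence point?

2.96

n(C6H5NH2) = 0.07676 x 0.02813 = 0.002159 mol; V(HNO3) at equivalence = 0.002159/0.1639 = 0.01317 L.
At equivalence the base is fully converted to C6H5NH3+; total volume = 0.04130 L, so [C6H5NH3+] = 0.002159/0.04130 = 0.05228 M.
Ka(C6H5NH3+) = Kw/Kb = 1.0e-14 / 4.3 x 10^-10 = 2.33e-5.
[H^+] = sqrt(Ka x [C6H5NH3+]) = sqrt(2.33e-5 x 0.05228) = 0.00110 M.
pH = -log(0.00110) = 2.96.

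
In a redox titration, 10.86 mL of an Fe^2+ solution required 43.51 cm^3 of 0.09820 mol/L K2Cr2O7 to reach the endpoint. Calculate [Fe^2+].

n(K2Cr2O7) = 0.09820 x 0.04351 = 0.004273 mol.
From the balanced equation, 1 mol K2Cr2O7 reacts with 6 mol Fe^2+, so n(Fe^2+) = 0.004273 x 6/1 = 0.02564 mol.
[Fe^2+] = 0.02564 / 0.01086 L = 2.36 M.

2.36 M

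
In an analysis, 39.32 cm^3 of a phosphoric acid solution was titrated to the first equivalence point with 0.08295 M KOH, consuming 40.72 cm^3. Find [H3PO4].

n(KOH) = 0.08295 x 0.04072 = 0.003378 mol.
At the first equivalence point, 1 mol OH^- react per mol H3PO4, so n(H3PO4) = 0.003378 / 1 = 0.003378 mol.
[H3PO4] = 0.003378 / 0.03932 L = 0.0859 M.

0.0859 M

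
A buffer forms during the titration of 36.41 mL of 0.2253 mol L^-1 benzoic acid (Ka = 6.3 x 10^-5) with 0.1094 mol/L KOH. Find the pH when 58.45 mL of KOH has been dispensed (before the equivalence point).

Initial n(C6H5COOH) = 0.2253 x 0.03641 = 0.008203 mol.
n(KOH) added = 0.1094 x 0.05845 = 0.006394 mol, converting that many moles of C6H5COOH to C6H5COO-.
Remaining n(C6H5COOH) = 0.001809 mol; n(C6H5COO-) = 0.006394 mol.
By Henderson-Hasselbalch, pH = pKa + log([A^-]/[HA]) = 4.20 + log(0.006394/0.001809) = 4.20 + (+0.55) = 4.75.

4.75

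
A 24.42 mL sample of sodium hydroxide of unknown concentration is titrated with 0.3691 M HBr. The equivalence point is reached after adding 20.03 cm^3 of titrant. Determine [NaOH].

n(HBr) delivered = 0.3691 x 0.02003 = 0.007393 mol.
For a 1:1 reaction, n(NaOH) = 0.007393 mol.
[NaOH] = 0.007393 mol / 0.02442 L = 0.303 M.

0.303 M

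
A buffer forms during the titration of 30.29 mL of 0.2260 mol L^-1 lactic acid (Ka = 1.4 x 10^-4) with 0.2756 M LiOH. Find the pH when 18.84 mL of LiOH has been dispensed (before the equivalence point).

4.35

Initial n(HC3H5O3) = 0.2260 x 0.03029 = 0.006846 mol.
n(LiOH) added = 0.2756 x 0.01884 = 0.005192 mol, converting that many moles of HC3H5O3 to C3H5O3-.
Remaining n(HC3H5O3) = 0.001653 mol; n(C3H5O3-) = 0.005192 mol.
By Henderson-Hasselbalch, pH = pKa + log([A^-]/[HA]) = 3.85 + log(0.005192/0.001653) = 3.85 + (+0.50) = 4.35.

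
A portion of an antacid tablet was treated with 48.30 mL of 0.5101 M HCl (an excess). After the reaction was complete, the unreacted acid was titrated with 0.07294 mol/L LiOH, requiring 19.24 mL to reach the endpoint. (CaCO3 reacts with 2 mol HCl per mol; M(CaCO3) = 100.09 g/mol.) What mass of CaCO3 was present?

Total n(HCl) added = 0.5101 x 0.04830 = 0.02464 mol.
n(LiOH) used = 0.07294 x 0.01924 = 0.001403 mol, which equals the excess n(HCl).
So n(HCl) consumed by the sample = 0.02464 - 0.001403 = 0.02323 mol.
n(CaCO3) = 0.02323 / 2 = 0.01162 mol.
mass = 0.01162 mol x 100.09 g/mol = 1.16 g.

1.16 g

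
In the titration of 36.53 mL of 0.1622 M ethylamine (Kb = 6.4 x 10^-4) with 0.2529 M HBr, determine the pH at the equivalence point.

5.91

n(C2H5NH2) = 0.1622 x 0.03653 = 0.005925 mol; V(HBr) at equivalence = 0.005925/0.2529 = 0.02343 L.
At equivalence the base is fully converted to C2H5NH3+; total volume = 0.05996 L, so [C2H5NH3+] = 0.005925/0.05996 = 0.09882 M.
Ka(C2H5NH3+) = Kw/Kb = 1.0e-14 / 6.4 x 10^-4 = 1.56e-11.
[H^+] = sqrt(Ka x [C2H5NH3+]) = sqrt(1.56e-11 x 0.09882) = 1.24e-6 M.
pH = -log(1.24e-6) = 5.91.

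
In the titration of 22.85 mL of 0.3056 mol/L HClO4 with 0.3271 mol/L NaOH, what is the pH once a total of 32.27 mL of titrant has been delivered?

n(acid) = 0.3056 x 0.02285 = 0.006983 mol; n(NaOH) added = 0.3271 x 0.03227 = 0.01056 mol.
Base is in excess by 0.01056 - 0.006983 = 0.003573 mol in a total volume of 0.05512 L.
[OH^-] = 0.003573/0.05512 = 0.06481 M, so pOH = 1.19 and pH = 14.00 - 1.19 = 12.81.

12.81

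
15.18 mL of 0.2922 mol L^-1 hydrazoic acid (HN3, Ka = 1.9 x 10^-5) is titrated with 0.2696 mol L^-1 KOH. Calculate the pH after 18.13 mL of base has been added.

n(acid) = 0.2922 x 0.01518 = 0.004436 mol; n(KOH) added = 0.2696 x 0.01813 = 0.004888 mol.
Base is in excess by 0.004888 - 0.004436 = 0.0004523 mol in a total volume of 0.03331 L.
[OH^-] = 0.0004523/0.03331 = 0.01358 M, so pOH = 1.87 and pH = 14.00 - 1.87 = 12.13.

12.13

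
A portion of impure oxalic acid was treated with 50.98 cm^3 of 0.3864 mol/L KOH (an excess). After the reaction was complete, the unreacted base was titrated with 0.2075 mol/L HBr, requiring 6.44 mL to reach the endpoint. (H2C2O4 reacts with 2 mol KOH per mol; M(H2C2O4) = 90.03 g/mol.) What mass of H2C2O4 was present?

Total n(KOH) added = 0.3864 x 0.05098 = 0.01970 mol.
n(HBr) used = 0.2075 x 0.006440 = 0.001336 mol, which equals the excess n(KOH).
So n(KOH) consumed by the sample = 0.01970 - 0.001336 = 0.01836 mol.
n(H2C2O4) = 0.01836 / 2 = 0.009181 mol.
mass = 0.009181 mol x 90.03 g/mol = 0.827 g.

0.827 g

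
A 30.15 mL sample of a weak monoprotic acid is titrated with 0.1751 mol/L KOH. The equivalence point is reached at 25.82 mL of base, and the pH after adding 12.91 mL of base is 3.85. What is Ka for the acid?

12.91 mL is half of the equivalence volume, so this is the half-equivalence point where [HA] = [A^-].
At half-equivalence pH = pKa, so pKa = 3.85.
Ka = 10^(-3.85) = 1.4 x 10^-4.

1.4 x 10^-4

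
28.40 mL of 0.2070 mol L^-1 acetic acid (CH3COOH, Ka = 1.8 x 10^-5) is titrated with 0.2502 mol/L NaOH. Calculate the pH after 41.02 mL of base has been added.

n(acid) = 0.2070 x 0.02840 = 0.005879 mol; n(NaOH) added = 0.2502 x 0.04102 = 0.01026 mol.
Base is in excess by 0.01026 - 0.005879 = 0.004384 mol in a total volume of 0.06942 L.
[OH^-] = 0.004384/0.06942 = 0.06316 M, so pOH = 1.20 and pH = 14.00 - 1.20 = 12.80.

12.80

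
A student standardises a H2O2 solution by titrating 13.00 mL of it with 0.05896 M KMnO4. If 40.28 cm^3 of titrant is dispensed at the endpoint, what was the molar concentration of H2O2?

n(KMnO4) = 0.05896 x 0.04028 = 0.002375 mol.
From the balanced equation, 2 mol KMnO4 reacts with 5 mol H2O2, so n(H2O2) = 0.002375 x 5/2 = 0.005937 mol.
[H2O2] = 0.005937 / 0.01300 L = 0.457 M.

0.457 M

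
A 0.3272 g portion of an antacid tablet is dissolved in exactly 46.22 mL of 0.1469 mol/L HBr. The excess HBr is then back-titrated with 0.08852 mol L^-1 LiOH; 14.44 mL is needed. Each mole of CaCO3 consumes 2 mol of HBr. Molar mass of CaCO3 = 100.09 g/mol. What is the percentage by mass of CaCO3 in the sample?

Total n(HBr) added = 0.1469 x 0.04622 = 0.006790 mol.
n(LiOH) used = 0.08852 x 0.01444 = 0.001278 mol, which equals the excess n(HBr).
So n(HBr) consumed by the sample = 0.006790 - 0.001278 = 0.005511 mol.
n(CaCO3) = 0.005511 / 2 = 0.002756 mol.
mass CaCO3 = 0.002756 x 100.09 = 0.2758 g, so %CaCO3 = 0.2758/0.3272 x 100 = 84.3%.

84.3%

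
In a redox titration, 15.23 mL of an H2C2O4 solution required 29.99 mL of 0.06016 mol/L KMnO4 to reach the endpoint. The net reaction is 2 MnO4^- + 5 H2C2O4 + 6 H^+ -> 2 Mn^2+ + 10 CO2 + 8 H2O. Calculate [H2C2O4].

n(KMnO4) = 0.06016 x 0.02999 = 0.001804 mol.
From the balanced equation, 2 mol KMnO4 reacts with 5 mol H2C2O4, so n(H2C2O4) = 0.001804 x 5/2 = 0.004510 mol.
[H2C2O4] = 0.004510 / 0.01523 L = 0.296 M.

0.296 M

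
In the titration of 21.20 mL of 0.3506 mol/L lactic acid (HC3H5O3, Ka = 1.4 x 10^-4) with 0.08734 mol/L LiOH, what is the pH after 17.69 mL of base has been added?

3.27

Initial n(HC3H5O3) = 0.3506 x 0.02120 = 0.007433 mol.
n(LiOH) added = 0.08734 x 0.01769 = 0.001545 mol, converting that many moles of HC3H5O3 to C3H5O3-.
Remaining n(HC3H5O3) = 0.005888 mol; n(C3H5O3-) = 0.001545 mol.
By Henderson-Hasselbalch, pH = pKa + log([A^-]/[HA]) = 3.85 + log(0.001545/0.005888) = 3.85 + (-0.58) = 3.27.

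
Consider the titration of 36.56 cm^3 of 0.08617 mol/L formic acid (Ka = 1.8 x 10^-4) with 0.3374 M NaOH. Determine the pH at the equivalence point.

n(HCOOH) = 0.08617 x 0.03656 = 0.003150 mol; V(NaOH) at equivalence = 0.003150/0.3374 = 0.009337 L.
At equivalence all the acid is converted to HCOO-; total volume = 0.03656 + 0.009337 = 0.04590 L, so [HCOO-] = 0.003150/0.04590 = 0.06864 M.
Kb = Kw/Ka = 1.0e-14 / 1.8 x 10^-4 = 5.56e-11.
[OH^-] = sqrt(Kb x [HCOO-]) = sqrt(5.56e-11 x 0.06864) = 1.95e-6 M.
pOH = 5.71, so pH = 14.00 - 5.71 = 8.29.

8.29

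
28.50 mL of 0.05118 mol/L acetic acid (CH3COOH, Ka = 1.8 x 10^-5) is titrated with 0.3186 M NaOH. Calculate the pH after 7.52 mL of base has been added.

12.42

n(acid) = 0.05118 x 0.02850 = 0.001459 mol; n(NaOH) added = 0.3186 x 0.007520 = 0.002396 mol.
Base is in excess by 0.002396 - 0.001459 = 0.0009372 mol in a total volume of 0.03602 L.
[OH^-] = 0.0009372/0.03602 = 0.02602 M, so pOH = 1.58 and pH = 14.00 - 1.58 = 12.42.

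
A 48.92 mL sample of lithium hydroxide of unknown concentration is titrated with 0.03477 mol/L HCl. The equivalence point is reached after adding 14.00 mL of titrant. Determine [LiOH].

n(HCl) delivered = 0.03477 x 0.01400 = 0.0004868 mol.
For a 1:1 reaction, n(LiOH) = 0.0004868 mol.
[LiOH] = 0.0004868 mol / 0.04892 L = 0.00995 M.

0.00995 M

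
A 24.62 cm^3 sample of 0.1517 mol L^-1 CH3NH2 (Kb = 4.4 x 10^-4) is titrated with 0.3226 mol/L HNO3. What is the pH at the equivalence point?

5.81

n(CH3NH2) = 0.1517 x 0.02462 = 0.003735 mol; V(HNO3) at equivalence = 0.003735/0.3226 = 0.01158 L.
At equivalence the base is fully converted to CH3NH3+; total volume = 0.03620 L, so [CH3NH3+] = 0.003735/0.03620 = 0.1032 M.
Ka(CH3NH3+) = Kw/Kb = 1.0e-14 / 4.4 x 10^-4 = 2.27e-11.
[H^+] = sqrt(Ka x [CH3NH3+]) = sqrt(2.27e-11 x 0.1032) = 1.53e-6 M.
pH = -log(1.53e-6) = 5.81.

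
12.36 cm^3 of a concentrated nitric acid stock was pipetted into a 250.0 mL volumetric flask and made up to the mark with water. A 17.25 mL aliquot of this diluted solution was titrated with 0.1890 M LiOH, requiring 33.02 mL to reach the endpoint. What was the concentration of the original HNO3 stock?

7.32 M

n(LiOH) = 0.1890 x 0.03302 = 0.006241 mol.
n(HNO3) in the aliquot = 0.006241 mol.
[diluted HNO3] = 0.006241 / 0.01725 = 0.3618 M.
Dilution factor = 250.0/12.36 = 20.23, so [stock] = 0.3618 x 20.23 = 7.32 M.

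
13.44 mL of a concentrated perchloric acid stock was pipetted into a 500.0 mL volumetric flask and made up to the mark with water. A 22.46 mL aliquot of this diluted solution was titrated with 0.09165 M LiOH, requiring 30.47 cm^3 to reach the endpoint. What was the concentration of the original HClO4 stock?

n(LiOH) = 0.09165 x 0.03047 = 0.002793 mol.
n(HClO4) in the aliquot = 0.002793 mol.
[diluted HClO4] = 0.002793 / 0.02246 = 0.1243 M.
Dilution factor = 500.0/13.44 = 37.20, so [stock] = 0.1243 x 37.20 = 4.63 M.

4.63 M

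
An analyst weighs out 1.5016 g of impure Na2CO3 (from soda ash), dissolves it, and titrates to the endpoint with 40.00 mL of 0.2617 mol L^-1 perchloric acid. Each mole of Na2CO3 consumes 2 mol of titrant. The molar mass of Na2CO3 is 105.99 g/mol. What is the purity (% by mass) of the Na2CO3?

36.9%

n(HClO4) = 0.2617 x 0.04000 = 0.01047 mol.
n(Na2CO3) = 0.01047 / 2 = 0.005234 mol.
mass of Na2CO3 = 0.005234 x 105.99 = 0.5548 g.
% purity = 0.5548 / 1.5016 x 100 = 36.9%.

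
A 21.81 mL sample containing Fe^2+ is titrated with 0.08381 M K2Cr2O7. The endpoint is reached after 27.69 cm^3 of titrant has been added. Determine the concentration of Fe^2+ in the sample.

n(K2Cr2O7) = 0.08381 x 0.02769 = 0.002321 mol.
From the balanced equation, 1 mol K2Cr2O7 reacts with 6 mol Fe^2+, so n(Fe^2+) = 0.002321 x 6/1 = 0.01392 mol.
[Fe^2+] = 0.01392 / 0.02181 L = 0.638 M.

0.638 M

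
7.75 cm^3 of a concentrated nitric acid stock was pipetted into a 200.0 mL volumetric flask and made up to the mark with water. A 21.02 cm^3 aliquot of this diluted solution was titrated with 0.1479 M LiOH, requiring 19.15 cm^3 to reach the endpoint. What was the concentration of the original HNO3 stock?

n(LiOH) = 0.1479 x 0.01915 = 0.002832 mol.
n(HNO3) in the aliquot = 0.002832 mol.
[diluted HNO3] = 0.002832 / 0.02102 = 0.1347 M.
Dilution factor = 200.0/7.750 = 25.81, so [stock] = 0.1347 x 25.81 = 3.48 M.

3.48 M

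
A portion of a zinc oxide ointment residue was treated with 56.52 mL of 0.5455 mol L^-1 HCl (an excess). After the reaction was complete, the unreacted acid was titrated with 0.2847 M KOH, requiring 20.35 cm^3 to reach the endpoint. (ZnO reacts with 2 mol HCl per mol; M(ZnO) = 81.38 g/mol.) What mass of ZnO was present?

1.02 g

Total n(HCl) added = 0.5455 x 0.05652 = 0.03083 mol.
n(KOH) used = 0.2847 x 0.02035 = 0.005794 mol, which equals the excess n(HCl).
So n(HCl) consumed by the sample = 0.03083 - 0.005794 = 0.02504 mol.
n(ZnO) = 0.02504 / 2 = 0.01252 mol.
mass = 0.01252 mol x 81.38 g/mol = 1.02 g.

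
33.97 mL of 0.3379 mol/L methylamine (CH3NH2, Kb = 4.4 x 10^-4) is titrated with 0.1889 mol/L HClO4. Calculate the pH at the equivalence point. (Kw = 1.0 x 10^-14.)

5.78

n(CH3NH2) = 0.3379 x 0.03397 = 0.01148 mol; V(HClO4) at equivalence = 0.01148/0.1889 = 0.06076 L.
At equivalence the base is fully converted to CH3NH3+; total volume = 0.09473 L, so [CH3NH3+] = 0.01148/0.09473 = 0.1212 M.
Ka(CH3NH3+) = Kw/Kb = 1.0e-14 / 4.4 x 10^-4 = 2.27e-11.
[H^+] = sqrt(Ka x [CH3NH3+]) = sqrt(2.27e-11 x 0.1212) = 1.66e-6 M.
pH = -log(1.66e-6) = 5.78.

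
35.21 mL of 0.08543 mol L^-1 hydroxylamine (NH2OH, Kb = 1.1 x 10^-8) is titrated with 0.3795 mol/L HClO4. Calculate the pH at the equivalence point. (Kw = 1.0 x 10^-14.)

n(NH2OH) = 0.08543 x 0.03521 = 0.003008 mol; V(HClO4) at equivalence = 0.003008/0.3795 = 0.007926 L.
At equivalence the base is fully converted to NH3OH+; total volume = 0.04314 L, so [NH3OH+] = 0.003008/0.04314 = 0.06973 M.
Ka(NH3OH+) = Kw/Kb = 1.0e-14 / 1.1 x 10^-8 = 9.09e-7.
[H^+] = sqrt(Ka x [NH3OH+]) = sqrt(9.09e-7 x 0.06973) = 0.000252 M.
pH = -log(0.000252) = 3.60.

3.60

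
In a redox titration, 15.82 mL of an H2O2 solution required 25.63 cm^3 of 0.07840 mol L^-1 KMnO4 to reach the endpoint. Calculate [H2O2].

n(KMnO4) = 0.07840 x 0.02563 = 0.002009 mol.
From the balanced equation, 2 mol KMnO4 reacts with 5 mol H2O2, so n(H2O2) = 0.002009 x 5/2 = 0.005023 mol.
[H2O2] = 0.005023 / 0.01582 L = 0.318 M.

0.318 M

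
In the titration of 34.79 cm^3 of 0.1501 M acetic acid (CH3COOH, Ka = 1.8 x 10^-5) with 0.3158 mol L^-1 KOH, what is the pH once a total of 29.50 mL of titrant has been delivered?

n(acid) = 0.1501 x 0.03479 = 0.005222 mol; n(KOH) added = 0.3158 x 0.02950 = 0.009316 mol.
Base is in excess by 0.009316 - 0.005222 = 0.004094 mol in a total volume of 0.06429 L.
[OH^-] = 0.004094/0.06429 = 0.06368 M, so pOH = 1.20 and pH = 14.00 - 1.20 = 12.80.

12.80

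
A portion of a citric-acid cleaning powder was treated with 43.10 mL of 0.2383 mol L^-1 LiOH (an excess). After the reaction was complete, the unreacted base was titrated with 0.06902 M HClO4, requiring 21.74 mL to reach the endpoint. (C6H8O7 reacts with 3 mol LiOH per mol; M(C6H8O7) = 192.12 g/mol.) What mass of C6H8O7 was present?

0.562 g

Total n(LiOH) added = 0.2383 x 0.04310 = 0.01027 mol.
n(HClO4) used = 0.06902 x 0.02174 = 0.001500 mol, which equals the excess n(LiOH).
So n(LiOH) consumed by the sample = 0.01027 - 0.001500 = 0.008770 mol.
n(C6H8O7) = 0.008770 / 3 = 0.002923 mol.
mass = 0.002923 mol x 192.12 g/mol = 0.562 g.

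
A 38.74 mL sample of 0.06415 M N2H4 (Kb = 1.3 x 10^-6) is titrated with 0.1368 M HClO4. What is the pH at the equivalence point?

n(N2H4) = 0.06415 x 0.03874 = 0.002485 mol; V(HClO4) at equivalence = 0.002485/0.1368 = 0.01817 L.
At equivalence the base is fully converted to N2H5+; total volume = 0.05691 L, so [N2H5+] = 0.002485/0.05691 = 0.04367 M.
Ka(N2H5+) = Kw/Kb = 1.0e-14 / 1.3 x 10^-6 = 7.69e-9.
[H^+] = sqrt(Ka x [N2H5+]) = sqrt(7.69e-9 x 0.04367) = 1.83e-5 M.
pH = -log(1.83e-5) = 4.74.

4.74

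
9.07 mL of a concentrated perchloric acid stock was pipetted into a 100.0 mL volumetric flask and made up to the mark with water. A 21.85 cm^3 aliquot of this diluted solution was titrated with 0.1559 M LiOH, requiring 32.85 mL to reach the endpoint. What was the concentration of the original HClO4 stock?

2.58 M

n(LiOH) = 0.1559 x 0.03285 = 0.005121 mol.
n(HClO4) in the aliquot = 0.005121 mol.
[diluted HClO4] = 0.005121 / 0.02185 = 0.2344 M.
Dilution factor = 100.0/9.070 = 11.03, so [stock] = 0.2344 x 11.03 = 2.58 M.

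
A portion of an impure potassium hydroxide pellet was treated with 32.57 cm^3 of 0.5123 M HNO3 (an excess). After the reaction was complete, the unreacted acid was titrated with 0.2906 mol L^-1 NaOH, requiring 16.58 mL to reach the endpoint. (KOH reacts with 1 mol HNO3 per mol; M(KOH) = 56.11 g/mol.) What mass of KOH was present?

0.666 g

Total n(HNO3) added = 0.5123 x 0.03257 = 0.01669 mol.
n(NaOH) used = 0.2906 x 0.01658 = 0.004818 mol, which equals the excess n(HNO3).
So n(HNO3) consumed by the sample = 0.01669 - 0.004818 = 0.01187 mol.
n(KOH) = 0.01187 / 1 = 0.01187 mol.
mass = 0.01187 mol x 56.11 g/mol = 0.666 g.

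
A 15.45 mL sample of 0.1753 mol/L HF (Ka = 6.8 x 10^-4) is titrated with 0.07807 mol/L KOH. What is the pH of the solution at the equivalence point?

7.95

n(HF) = 0.1753 x 0.01545 = 0.002708 mol; V(KOH) at equivalence = 0.002708/0.07807 = 0.03469 L.
At equivalence all the acid is converted to F-; total volume = 0.01545 + 0.03469 = 0.05014 L, so [F-] = 0.002708/0.05014 = 0.05401 M.
Kb = Kw/Ka = 1.0e-14 / 6.8 x 10^-4 = 1.47e-11.
[OH^-] = sqrt(Kb x [F-]) = sqrt(1.47e-11 x 0.05401) = 8.91e-7 M.
pOH = 6.05, so pH = 14.00 - 6.05 = 7.95.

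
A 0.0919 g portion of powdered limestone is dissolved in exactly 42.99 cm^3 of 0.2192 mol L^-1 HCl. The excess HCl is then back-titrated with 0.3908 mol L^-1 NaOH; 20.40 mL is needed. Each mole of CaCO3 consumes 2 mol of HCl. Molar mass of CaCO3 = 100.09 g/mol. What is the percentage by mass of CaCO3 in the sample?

79.0%

Total n(HCl) added = 0.2192 x 0.04299 = 0.009423 mol.
n(NaOH) used = 0.3908 x 0.02040 = 0.007972 mol, which equals the excess n(HCl).
So n(HCl) consumed by the sample = 0.009423 - 0.007972 = 0.001451 mol.
n(CaCO3) = 0.001451 / 2 = 0.0007255 mol.
mass CaCO3 = 0.0007255 x 100.09 = 0.07262 g, so %CaCO3 = 0.07262/0.0919 x 100 = 79.0%.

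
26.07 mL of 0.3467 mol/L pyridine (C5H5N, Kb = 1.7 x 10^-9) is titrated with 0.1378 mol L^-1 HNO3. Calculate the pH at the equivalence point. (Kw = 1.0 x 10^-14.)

3.12

n(C5H5N) = 0.3467 x 0.02607 = 0.009038 mol; V(HNO3) at equivalence = 0.009038/0.1378 = 0.06559 L.
At equivalence the base is fully converted to C5H5NH+; total volume = 0.09166 L, so [C5H5NH+] = 0.009038/0.09166 = 0.09861 M.
Ka(C5H5NH+) = Kw/Kb = 1.0e-14 / 1.7 x 10^-9 = 5.88e-6.
[H^+] = sqrt(Ka x [C5H5NH+]) = sqrt(5.88e-6 x 0.09861) = 0.000762 M.
pH = -log(0.000762) = 3.12.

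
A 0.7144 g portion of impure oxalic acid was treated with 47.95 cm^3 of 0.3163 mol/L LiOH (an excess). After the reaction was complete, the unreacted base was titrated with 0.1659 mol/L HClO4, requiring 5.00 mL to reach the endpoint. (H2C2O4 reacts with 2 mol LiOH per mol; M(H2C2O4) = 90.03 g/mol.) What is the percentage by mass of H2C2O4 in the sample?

90.3%

Total n(LiOH) added = 0.3163 x 0.04795 = 0.01517 mol.
n(HClO4) used = 0.1659 x 0.005000 = 0.0008295 mol, which equals the excess n(LiOH).
So n(LiOH) consumed by the sample = 0.01517 - 0.0008295 = 0.01434 mol.
n(H2C2O4) = 0.01434 / 2 = 0.007169 mol.
mass H2C2O4 = 0.007169 x 90.03 = 0.6454 g, so %H2C2O4 = 0.6454/0.7144 x 100 = 90.3%.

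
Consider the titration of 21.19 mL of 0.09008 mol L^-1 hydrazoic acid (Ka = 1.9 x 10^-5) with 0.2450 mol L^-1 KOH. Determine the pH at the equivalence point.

8.77

n(HN3) = 0.09008 x 0.02119 = 0.001909 mol; V(KOH) at equivalence = 0.001909/0.2450 = 0.007791 L.
At equivalence all the acid is converted to N3-; total volume = 0.02119 + 0.007791 = 0.02898 L, so [N3-] = 0.001909/0.02898 = 0.06586 M.
Kb = Kw/Ka = 1.0e-14 / 1.9 x 10^-5 = 5.26e-10.
[OH^-] = sqrt(Kb x [N3-]) = sqrt(5.26e-10 x 0.06586) = 5.89e-6 M.
pOH = 5.23, so pH = 14.00 - 5.23 = 8.77.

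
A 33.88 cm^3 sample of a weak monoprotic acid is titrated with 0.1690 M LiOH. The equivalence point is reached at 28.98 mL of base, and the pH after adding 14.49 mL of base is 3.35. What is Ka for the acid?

4.5 x 10^-4

14.49 mL is half of the equivalence volume, so this is the half-equivalence point where [HA] = [A^-].
At half-equivalence pH = pKa, so pKa = 3.35.
Ka = 10^(-3.35) = 4.5 x 10^-4.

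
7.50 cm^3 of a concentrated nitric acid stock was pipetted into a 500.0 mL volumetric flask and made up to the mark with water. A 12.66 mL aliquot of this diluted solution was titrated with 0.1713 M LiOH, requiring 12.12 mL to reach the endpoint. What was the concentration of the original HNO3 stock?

10.9 M

n(LiOH) = 0.1713 x 0.01212 = 0.002076 mol.
n(HNO3) in the aliquot = 0.002076 mol.
[diluted HNO3] = 0.002076 / 0.01266 = 0.1640 M.
Dilution factor = 500.0/7.500 = 66.67, so [stock] = 0.1640 x 66.67 = 10.9 M.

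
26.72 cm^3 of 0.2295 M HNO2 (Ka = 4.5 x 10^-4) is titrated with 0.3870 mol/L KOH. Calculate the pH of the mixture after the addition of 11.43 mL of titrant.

3.76

Initial n(HNO2) = 0.2295 x 0.02672 = 0.006132 mol.
n(KOH) added = 0.3870 x 0.01143 = 0.004423 mol, converting that many moles of HNO2 to NO2-.
Remaining n(HNO2) = 0.001709 mol; n(NO2-) = 0.004423 mol.
By Henderson-Hasselbalch, pH = pKa + log([A^-]/[HA]) = 3.35 + log(0.004423/0.001709) = 3.35 + (+0.41) = 3.76.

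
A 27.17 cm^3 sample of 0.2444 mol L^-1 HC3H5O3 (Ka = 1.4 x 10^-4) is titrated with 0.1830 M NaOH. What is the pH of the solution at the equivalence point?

8.44

n(HC3H5O3) = 0.2444 x 0.02717 = 0.006640 mol; V(NaOH) at equivalence = 0.006640/0.1830 = 0.03629 L.
At equivalence all the acid is converted to C3H5O3-; total volume = 0.02717 + 0.03629 = 0.06346 L, so [C3H5O3-] = 0.006640/0.06346 = 0.1046 M.
Kb = Kw/Ka = 1.0e-14 / 1.4 x 10^-4 = 7.14e-11.
[OH^-] = sqrt(Kb x [C3H5O3-]) = sqrt(7.14e-11 x 0.1046) = 2.73e-6 M.
pOH = 5.56, so pH = 14.00 - 5.56 = 8.44.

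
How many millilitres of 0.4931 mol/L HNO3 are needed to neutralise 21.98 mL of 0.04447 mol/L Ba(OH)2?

n(Ba(OH)2) = 0.04447 mol/L x 0.02198 L = 0.0009775 mol.
The neutralisation is 1 Ba(OH)2 : 2 HNO3, so n(HNO3) = 0.0009775 x 2/1 = 0.001955 mol.
V(HNO3) = 0.001955 / 0.4931 = 0.003965 L = 3.96 mL.

3.96 mL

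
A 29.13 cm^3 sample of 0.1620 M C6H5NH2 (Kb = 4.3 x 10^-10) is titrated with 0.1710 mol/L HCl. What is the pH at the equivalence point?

2.86

n(C6H5NH2) = 0.1620 x 0.02913 = 0.004719 mol; V(HCl) at equivalence = 0.004719/0.1710 = 0.02760 L.
At equivalence the base is fully converted to C6H5NH3+; total volume = 0.05673 L, so [C6H5NH3+] = 0.004719/0.05673 = 0.08319 M.
Ka(C6H5NH3+) = Kw/Kb = 1.0e-14 / 4.3 x 10^-10 = 2.33e-5.
[H^+] = sqrt(Ka x [C6H5NH3+]) = sqrt(2.33e-5 x 0.08319) = 0.00139 M.
pH = -log(0.00139) = 2.86.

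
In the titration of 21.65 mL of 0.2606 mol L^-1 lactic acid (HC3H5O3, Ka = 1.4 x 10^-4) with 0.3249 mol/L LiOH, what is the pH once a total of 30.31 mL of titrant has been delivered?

12.91

n(acid) = 0.2606 x 0.02165 = 0.005642 mol; n(LiOH) added = 0.3249 x 0.03031 = 0.009848 mol.
Base is in excess by 0.009848 - 0.005642 = 0.004206 mol in a total volume of 0.05196 L.
[OH^-] = 0.004206/0.05196 = 0.08094 M, so pOH = 1.09 and pH = 14.00 - 1.09 = 12.91.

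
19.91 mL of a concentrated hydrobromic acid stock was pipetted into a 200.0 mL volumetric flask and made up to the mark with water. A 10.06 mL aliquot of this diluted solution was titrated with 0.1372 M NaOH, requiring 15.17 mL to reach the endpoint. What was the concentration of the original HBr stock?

2.08 M

n(NaOH) = 0.1372 x 0.01517 = 0.002081 mol.
n(HBr) in the aliquot = 0.002081 mol.
[diluted HBr] = 0.002081 / 0.01006 = 0.2069 M.
Dilution factor = 200.0/19.91 = 10.05, so [stock] = 0.2069 x 10.05 = 2.08 M.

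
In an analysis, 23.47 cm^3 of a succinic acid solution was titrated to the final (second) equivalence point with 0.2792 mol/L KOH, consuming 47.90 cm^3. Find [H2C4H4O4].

n(KOH) = 0.2792 x 0.04790 = 0.01337 mol.
At the final (second) equivalence point, 2 mol OH^- react per mol H2C4H4O4, so n(H2C4H4O4) = 0.01337 / 2 = 0.006687 mol.
[H2C4H4O4] = 0.006687 / 0.02347 L = 0.285 M.

0.285 M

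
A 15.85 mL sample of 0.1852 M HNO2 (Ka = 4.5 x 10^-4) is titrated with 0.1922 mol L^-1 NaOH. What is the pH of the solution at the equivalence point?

8.16

n(HNO2) = 0.1852 x 0.01585 = 0.002935 mol; V(NaOH) at equivalence = 0.002935/0.1922 = 0.01527 L.
At equivalence all the acid is converted to NO2-; total volume = 0.01585 + 0.01527 = 0.03112 L, so [NO2-] = 0.002935/0.03112 = 0.09432 M.
Kb = Kw/Ka = 1.0e-14 / 4.5 x 10^-4 = 2.22e-11.
[OH^-] = sqrt(Kb x [NO2-]) = sqrt(2.22e-11 x 0.09432) = 1.45e-6 M.
pOH = 5.84, so pH = 14.00 - 5.84 = 8.16.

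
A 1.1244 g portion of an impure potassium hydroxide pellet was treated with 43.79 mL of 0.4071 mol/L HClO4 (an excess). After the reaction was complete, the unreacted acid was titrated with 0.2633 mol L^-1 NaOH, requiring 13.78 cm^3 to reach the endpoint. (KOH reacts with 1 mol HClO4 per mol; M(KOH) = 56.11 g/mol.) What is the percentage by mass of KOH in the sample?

70.9%

Total n(HClO4) added = 0.4071 x 0.04379 = 0.01783 mol.
n(NaOH) used = 0.2633 x 0.01378 = 0.003628 mol, which equals the excess n(HClO4).
So n(HClO4) consumed by the sample = 0.01783 - 0.003628 = 0.01420 mol.
n(KOH) = 0.01420 / 1 = 0.01420 mol.
mass KOH = 0.01420 x 56.11 = 0.7967 g, so %KOH = 0.7967/1.1244 x 100 = 70.9%.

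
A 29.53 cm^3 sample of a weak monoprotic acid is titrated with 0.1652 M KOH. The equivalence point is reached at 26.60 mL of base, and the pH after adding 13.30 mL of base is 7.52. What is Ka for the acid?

13.30 mL is half of the equivalence volume, so this is the half-equivalence point where [HA] = [A^-].
At half-equivalence pH = pKa, so pKa = 7.52.
Ka = 10^(-7.52) = 3.0 x 10^-8.

3.0 x 10^-8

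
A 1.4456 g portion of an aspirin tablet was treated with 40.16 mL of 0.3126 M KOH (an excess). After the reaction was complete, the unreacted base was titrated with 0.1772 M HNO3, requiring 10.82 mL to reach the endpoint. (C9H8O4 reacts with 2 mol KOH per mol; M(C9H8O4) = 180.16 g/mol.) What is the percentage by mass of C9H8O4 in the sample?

66.3%

Total n(KOH) added = 0.3126 x 0.04016 = 0.01255 mol.
n(HNO3) used = 0.1772 x 0.01082 = 0.001917 mol, which equals the excess n(KOH).
So n(KOH) consumed by the sample = 0.01255 - 0.001917 = 0.01064 mol.
n(C9H8O4) = 0.01064 / 2 = 0.005318 mol.
mass C9H8O4 = 0.005318 x 180.16 = 0.9582 g, so %C9H8O4 = 0.9582/1.4456 x 100 = 66.3%.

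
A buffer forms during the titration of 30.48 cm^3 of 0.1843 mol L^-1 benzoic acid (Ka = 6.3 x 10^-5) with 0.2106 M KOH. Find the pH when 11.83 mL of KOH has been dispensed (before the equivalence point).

4.10

Initial n(C6H5COOH) = 0.1843 x 0.03048 = 0.005617 mol.
n(KOH) added = 0.2106 x 0.01183 = 0.002491 mol, converting that many moles of C6H5COOH to C6H5COO-.
Remaining n(C6H5COOH) = 0.003126 mol; n(C6H5COO-) = 0.002491 mol.
By Henderson-Hasselbalch, pH = pKa + log([A^-]/[HA]) = 4.20 + log(0.002491/0.003126) = 4.20 + (-0.10) = 4.10.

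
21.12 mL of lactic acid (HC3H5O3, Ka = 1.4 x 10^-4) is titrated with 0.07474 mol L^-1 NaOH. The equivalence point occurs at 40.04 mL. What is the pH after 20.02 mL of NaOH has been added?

20.02 mL is exactly half the equivalence volume (40.04/2), i.e. the half-equivalence point.
There, n(HA) = n(A^-), so pH = pKa = -log(1.4 x 10^-4) = 3.85.

3.85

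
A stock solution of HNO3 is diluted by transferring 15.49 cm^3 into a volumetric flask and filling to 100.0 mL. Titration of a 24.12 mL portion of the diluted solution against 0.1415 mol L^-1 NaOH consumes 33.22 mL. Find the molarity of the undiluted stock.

n(NaOH) = 0.1415 x 0.03322 = 0.004701 mol.
n(HNO3) in the aliquot = 0.004701 mol.
[diluted HNO3] = 0.004701 / 0.02412 = 0.1949 M.
Dilution factor = 100.0/15.49 = 6.456, so [stock] = 0.1949 x 6.456 = 1.26 M.

1.26 M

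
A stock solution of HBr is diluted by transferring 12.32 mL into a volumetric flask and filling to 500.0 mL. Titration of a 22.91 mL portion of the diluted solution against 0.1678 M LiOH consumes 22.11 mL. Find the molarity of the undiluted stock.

n(LiOH) = 0.1678 x 0.02211 = 0.003710 mol.
n(HBr) in the aliquot = 0.003710 mol.
[diluted HBr] = 0.003710 / 0.02291 = 0.1619 M.
Dilution factor = 500.0/12.32 = 40.58, so [stock] = 0.1619 x 40.58 = 6.57 M.

6.57 M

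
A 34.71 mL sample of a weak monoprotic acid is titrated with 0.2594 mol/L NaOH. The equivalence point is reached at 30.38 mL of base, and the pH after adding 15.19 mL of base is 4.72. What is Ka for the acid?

1.9 x 10^-5

15.19 mL is half of the equivalence volume, so this is the half-equivalence point where [HA] = [A^-].
At half-equivalence pH = pKa, so pKa = 4.72.
Ka = 10^(-4.72) = 1.9 x 10^-5.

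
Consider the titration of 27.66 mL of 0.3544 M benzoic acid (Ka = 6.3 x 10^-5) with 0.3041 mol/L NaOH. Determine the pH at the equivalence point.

n(C6H5COOH) = 0.3544 x 0.02766 = 0.009803 mol; V(NaOH) at equivalence = 0.009803/0.3041 = 0.03224 L.
At equivalence all the acid is converted to C6H5COO-; total volume = 0.02766 + 0.03224 = 0.05990 L, so [C6H5COO-] = 0.009803/0.05990 = 0.1637 M.
Kb = Kw/Ka = 1.0e-14 / 6.3 x 10^-5 = 1.59e-10.
[OH^-] = sqrt(Kb x [C6H5COO-]) = sqrt(1.59e-10 x 0.1637) = 5.10e-6 M.
pOH = 5.29, so pH = 14.00 - 5.29 = 8.71.

8.71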